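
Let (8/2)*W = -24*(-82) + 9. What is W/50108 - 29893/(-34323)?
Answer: 6059370347/6879427536 ≈ 0.88080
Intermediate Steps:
W = 1977/4 (W = (-24*(-82) + 9)/4 = (1968 + 9)/4 = (1/4)*1977 = 1977/4 ≈ 494.25)
W/50108 - 29893/(-34323) = (1977/4)/50108 - 29893/(-34323) = (1977/4)*(1/50108) - 29893*(-1/34323) = 1977/200432 + 29893/34323 = 6059370347/6879427536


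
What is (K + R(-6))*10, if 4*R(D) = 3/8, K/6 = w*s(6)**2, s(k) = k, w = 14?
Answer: 483855/16 ≈ 30241.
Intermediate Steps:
K = 3024 (K = 6*(14*6**2) = 6*(14*36) = 6*504 = 3024)
R(D) = 3/32 (R(D) = (3/8)/4 = (3*(1/8))/4 = (1/4)*(3/8) = 3/32)
(K + R(-6))*10 = (3024 + 3/32)*10 = (96771/32)*10 = 483855/16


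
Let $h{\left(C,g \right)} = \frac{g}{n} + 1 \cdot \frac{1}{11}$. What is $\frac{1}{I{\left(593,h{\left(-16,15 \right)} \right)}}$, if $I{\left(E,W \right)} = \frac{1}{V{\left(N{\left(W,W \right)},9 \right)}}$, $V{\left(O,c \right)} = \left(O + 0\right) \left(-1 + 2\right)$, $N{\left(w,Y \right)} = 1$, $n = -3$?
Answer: $1$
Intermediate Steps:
$h{\left(C,g \right)} = \frac{1}{11} - \frac{g}{3}$ ($h{\left(C,g \right)} = \frac{g}{-3} + 1 \cdot \frac{1}{11} = g \left(- \frac{1}{3}\right) + 1 \cdot \frac{1}{11} = - \frac{g}{3} + \frac{1}{11} = \frac{1}{11} - \frac{g}{3}$)
$V{\left(O,c \right)} = O$ ($V{\left(O,c \right)} = O 1 = O$)
$I{\left(E,W \right)} = 1$ ($I{\left(E,W \right)} = 1^{-1} = 1$)
$\frac{1}{I{\left(593,h{\left(-16,15 \right)} \right)}} = 1^{-1} = 1$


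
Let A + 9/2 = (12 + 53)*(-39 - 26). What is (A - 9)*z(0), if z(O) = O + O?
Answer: 0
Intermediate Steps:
A = -8459/2 (A = -9/2 + (12 + 53)*(-39 - 26) = -9/2 + 65*(-65) = -9/2 - 4225 = -8459/2 ≈ -4229.5)
z(O) = 2*O
(A - 9)*z(0) = (-8459/2 - 9)*(2*0) = -8477/2*0 = 0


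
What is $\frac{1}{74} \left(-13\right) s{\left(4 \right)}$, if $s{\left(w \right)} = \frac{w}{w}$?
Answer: $- \frac{13}{74} \approx -0.17568$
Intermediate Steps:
$s{\left(w \right)} = 1$
$\frac{1}{74} \left(-13\right) s{\left(4 \right)} = \frac{1}{74} \left(-13\right) 1 = \left(- \frac{13}{74}\right) 1 = - \frac{13}{74}$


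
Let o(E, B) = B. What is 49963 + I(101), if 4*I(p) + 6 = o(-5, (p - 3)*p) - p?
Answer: 209643/4 ≈ 52411.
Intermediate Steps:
I(p) = -3/2 - p/4 + p*(-3 + p)/4 (I(p) = -3/2 + ((p - 3)*p - p)/4 = -3/2 + ((-3 + p)*p - p)/4 = -3/2 + (p*(-3 + p) - p)/4 = -3/2 + (-p + p*(-3 + p))/4 = -3/2 + (-p/4 + p*(-3 + p)/4) = -3/2 - p/4 + p*(-3 + p)/4)
49963 + I(101) = 49963 + (-3/2 - ¼*101 + (¼)*101*(-3 + 101)) = 49963 + (-3/2 - 101/4 + (¼)*101*98) = 49963 + (-3/2 - 101/4 + 4949/2) = 49963 + 9791/4 = 209643/4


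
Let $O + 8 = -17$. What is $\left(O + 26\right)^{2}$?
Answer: $1$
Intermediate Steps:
$O = -25$ ($O = -8 - 17 = -25$)
$\left(O + 26\right)^{2} = \left(-25 + 26\right)^{2} = 1^{2} = 1$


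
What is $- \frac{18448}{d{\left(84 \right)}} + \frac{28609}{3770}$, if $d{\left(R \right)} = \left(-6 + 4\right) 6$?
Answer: $\frac{17473067}{11310} \approx 1544.9$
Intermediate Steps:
$d{\left(R \right)} = -12$ ($d{\left(R \right)} = \left(-2\right) 6 = -12$)
$- \frac{18448}{d{\left(84 \right)}} + \frac{28609}{3770} = - \frac{18448}{-12} + \frac{28609}{3770} = \left(-18448\right) \left(- \frac{1}{12}\right) + 28609 \cdot \frac{1}{3770} = \frac{4612}{3} + \frac{28609}{3770} = \frac{17473067}{11310}$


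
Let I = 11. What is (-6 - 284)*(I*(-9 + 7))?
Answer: 6380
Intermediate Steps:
(-6 - 284)*(I*(-9 + 7)) = (-6 - 284)*(11*(-9 + 7)) = -3190*(-2) = -290*(-22) = 6380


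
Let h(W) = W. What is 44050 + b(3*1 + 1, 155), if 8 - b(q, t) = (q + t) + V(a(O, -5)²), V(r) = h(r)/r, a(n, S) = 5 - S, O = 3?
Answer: 43898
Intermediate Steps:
V(r) = 1 (V(r) = r/r = 1)
b(q, t) = 7 - q - t (b(q, t) = 8 - ((q + t) + 1) = 8 - (1 + q + t) = 8 + (-1 - q - t) = 7 - q - t)
44050 + b(3*1 + 1, 155) = 44050 + (7 - (3*1 + 1) - 1*155) = 44050 + (7 - (3 + 1) - 155) = 44050 + (7 - 1*4 - 155) = 44050 + (7 - 4 - 155) = 44050 - 152 = 43898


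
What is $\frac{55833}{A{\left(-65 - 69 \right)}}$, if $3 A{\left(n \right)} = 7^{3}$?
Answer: $\frac{167499}{343} \approx 488.34$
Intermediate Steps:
$A{\left(n \right)} = \frac{343}{3}$ ($A{\left(n \right)} = \frac{7^{3}}{3} = \frac{1}{3} \cdot 343 = \frac{343}{3}$)
$\frac{55833}{A{\left(-65 - 69 \right)}} = \frac{55833}{\frac{343}{3}} = 55833 \cdot \frac{3}{343} = \frac{167499}{343}$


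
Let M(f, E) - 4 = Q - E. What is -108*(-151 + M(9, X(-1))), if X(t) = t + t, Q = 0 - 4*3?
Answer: 16956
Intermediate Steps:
Q = -12 (Q = 0 - 12 = -12)
X(t) = 2*t
M(f, E) = -8 - E (M(f, E) = 4 + (-12 - E) = -8 - E)
-108*(-151 + M(9, X(-1))) = -108*(-151 + (-8 - 2*(-1))) = -108*(-151 + (-8 - 1*(-2))) = -108*(-151 + (-8 + 2)) = -108*(-151 - 6) = -108*(-157) = 16956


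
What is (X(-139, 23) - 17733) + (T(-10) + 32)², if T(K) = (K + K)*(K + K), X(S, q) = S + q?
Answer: 168775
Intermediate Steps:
T(K) = 4*K² (T(K) = (2*K)*(2*K) = 4*K²)
(X(-139, 23) - 17733) + (T(-10) + 32)² = ((-139 + 23) - 17733) + (4*(-10)² + 32)² = (-116 - 17733) + (4*100 + 32)² = -17849 + (400 + 32)² = -17849 + 432² = -17849 + 186624 = 168775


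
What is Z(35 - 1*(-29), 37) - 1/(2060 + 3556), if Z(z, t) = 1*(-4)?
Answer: -22465/5616 ≈ -4.0002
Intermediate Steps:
Z(z, t) = -4
Z(35 - 1*(-29), 37) - 1/(2060 + 3556) = -4 - 1/(2060 + 3556) = -4 - 1/5616 = -22465/5616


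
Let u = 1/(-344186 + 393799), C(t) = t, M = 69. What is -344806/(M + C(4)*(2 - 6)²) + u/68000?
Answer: -166180926471981/64099996000 ≈ -2592.5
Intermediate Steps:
u = 1/49613 ≈ 2.0156e-5
-344806/(M + C(4)*(2 - 6)²) + u/68000 = -344806/(69 + 4*(2 - 6)²) + (1/49613)/68000 = -344806/(69 + 4*(-4)²) + (1/49613)*(1/68000) = -344806/(69 + 4*16) + 1/3373684000 = -344806/(69 + 64) + 1/3373684000 = -344806/133 + 1/3373684000 = -344806*1/133 + 1/3373684000 = -49258/19 + 1/3373684000 = -166180926471981/64099996000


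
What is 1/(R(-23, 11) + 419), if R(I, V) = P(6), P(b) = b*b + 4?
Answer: 1/459 ≈ 0.0021787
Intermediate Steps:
P(b) = 4 + b² (P(b) = b² + 4 = 4 + b²)
R(I, V) = 40 (R(I, V) = 4 + 6² = 4 + 36 = 40)
1/(R(-23, 11) + 419) = 1/(40 + 419) = 1/459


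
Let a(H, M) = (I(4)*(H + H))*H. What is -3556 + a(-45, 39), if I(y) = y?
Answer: 12644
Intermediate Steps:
a(H, M) = 8*H² (a(H, M) = (4*(H + H))*H = (4*(2*H))*H = (8*H)*H = 8*H²)
-3556 + a(-45, 39) = -3556 + 8*(-45)² = -3556 + 8*2025 = -3556 + 16200 = 12644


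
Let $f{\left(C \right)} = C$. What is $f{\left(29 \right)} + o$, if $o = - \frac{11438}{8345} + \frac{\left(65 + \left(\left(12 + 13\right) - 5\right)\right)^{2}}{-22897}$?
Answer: $\frac{5218999974}{191075465} \approx 27.314$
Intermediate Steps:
$o = - \frac{322188511}{191075465}$ ($o = \left(-11438\right) \frac{1}{8345} + \left(65 + \left(25 - 5\right)\right)^{2} \left(- \frac{1}{22897}\right) = - \frac{11438}{8345} + \left(65 + 20\right)^{2} \left(- \frac{1}{22897}\right) = - \frac{11438}{8345} + 85^{2} \left(- \frac{1}{22897}\right) = - \frac{11438}{8345} + 7225 \left(- \frac{1}{22897}\right) = - \frac{11438}{8345} - \frac{7225}{22897} = - \frac{322188511}{191075465} \approx -1.6862$)
$f{\left(29 \right)} + o = 29 - \frac{322188511}{191075465} = \frac{5218999974}{191075465}$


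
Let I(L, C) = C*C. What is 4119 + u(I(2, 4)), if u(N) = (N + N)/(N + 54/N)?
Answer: 638701/155 ≈ 4120.6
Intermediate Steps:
I(L, C) = C**2
u(N) = 2*N/(N + 54/N) (u(N) = (2*N)/(N + 54/N) = 2*N/(N + 54/N))
4119 + u(I(2, 4)) = 4119 + 2*(4**2)**2/(54 + (4**2)**2) = 4119 + 2*16**2/(54 + 16**2) = 4119 + 2*256/(54 + 256) = 4119 + 2*256/310 = 4119 + 2*256*(1/310) = 4119 + 256/155 = 638701/155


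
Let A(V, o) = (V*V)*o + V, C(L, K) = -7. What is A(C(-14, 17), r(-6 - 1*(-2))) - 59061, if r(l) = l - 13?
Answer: -59901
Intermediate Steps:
r(l) = -13 + l
A(V, o) = V + o*V² (A(V, o) = V²*o + V = o*V² + V = V + o*V²)
A(C(-14, 17), r(-6 - 1*(-2))) - 59061 = -7*(1 - 7*(-13 + (-6 - 1*(-2)))) - 59061 = -7*(1 - 7*(-13 + (-6 + 2))) - 59061 = -7*(1 - 7*(-13 - 4)) - 59061 = -7*(1 - 7*(-17)) - 59061 = -7*(1 + 119) - 59061 = -7*120 - 59061 = -840 - 59061 = -59901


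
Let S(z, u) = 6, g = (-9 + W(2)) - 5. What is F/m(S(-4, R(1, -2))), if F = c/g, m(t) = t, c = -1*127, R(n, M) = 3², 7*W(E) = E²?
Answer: 889/564 ≈ 1.5762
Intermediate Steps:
W(E) = E²/7
g = -94/7 (g = (-9 + (⅐)*2²) - 5 = (-9 + (⅐)*4) - 5 = (-9 + 4/7) - 5 = -59/7 - 5 = -94/7 ≈ -13.429)
R(n, M) = 9
c = -127
F = 889/94 (F = -127/(-94/7) = -127*(-7/94) = 889/94 ≈ 9.4574)
F/m(S(-4, R(1, -2))) = (889/94)/6 = (889/94)*(⅙) = 889/564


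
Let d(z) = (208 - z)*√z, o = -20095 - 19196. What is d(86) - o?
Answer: 39291 + 122*√86 ≈ 40422.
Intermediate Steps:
o = -39291
d(z) = √z*(208 - z)
d(86) - o = √86*(208 - 1*86) - 1*(-39291) = √86*(208 - 86) + 39291 = √86*122 + 39291 = 122*√86 + 39291 = 39291 + 122*√86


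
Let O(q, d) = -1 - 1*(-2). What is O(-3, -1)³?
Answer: 1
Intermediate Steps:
O(q, d) = 1 (O(q, d) = -1 + 2 = 1)
O(-3, -1)³ = 1³ = 1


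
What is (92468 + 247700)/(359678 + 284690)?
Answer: 42521/80546 ≈ 0.52791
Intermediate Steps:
(92468 + 247700)/(359678 + 284690) = 340168/644368 = 340168*(1/644368) = 42521/80546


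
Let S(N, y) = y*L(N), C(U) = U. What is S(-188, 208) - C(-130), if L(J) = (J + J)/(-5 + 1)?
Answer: 19682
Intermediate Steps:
L(J) = -J/2 (L(J) = (2*J)/(-4) = (2*J)*(-¼) = -J/2)
S(N, y) = -N*y/2 (S(N, y) = y*(-N/2) = -N*y/2)
S(-188, 208) - C(-130) = -½*(-188)*208 - 1*(-130) = 19552 + 130 = 19682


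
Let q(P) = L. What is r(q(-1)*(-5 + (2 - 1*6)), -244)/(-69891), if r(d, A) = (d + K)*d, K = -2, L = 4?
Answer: -456/23297 ≈ -0.019573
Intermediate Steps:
q(P) = 4
r(d, A) = d*(-2 + d) (r(d, A) = (d - 2)*d = (-2 + d)*d = d*(-2 + d))
r(q(-1)*(-5 + (2 - 1*6)), -244)/(-69891) = ((4*(-5 + (2 - 1*6)))*(-2 + 4*(-5 + (2 - 1*6))))/(-69891) = ((4*(-5 + (2 - 6)))*(-2 + 4*(-5 + (2 - 6))))*(-1/69891) = ((4*(-5 - 4))*(-2 + 4*(-5 - 4)))*(-1/69891) = ((4*(-9))*(-2 + 4*(-9)))*(-1/69891) = -36*(-2 - 36)*(-1/69891) = -36*(-38)*(-1/69891) = 1368*(-1/69891) = -456/23297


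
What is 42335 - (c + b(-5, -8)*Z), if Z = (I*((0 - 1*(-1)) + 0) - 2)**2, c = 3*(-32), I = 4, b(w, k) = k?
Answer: 42463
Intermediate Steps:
c = -96
Z = 4 (Z = (4*((0 - 1*(-1)) + 0) - 2)**2 = (4*((0 + 1) + 0) - 2)**2 = (4*(1 + 0) - 2)**2 = (4*1 - 2)**2 = (4 - 2)**2 = 2**2 = 4)
42335 - (c + b(-5, -8)*Z) = 42335 - (-96 - 8*4) = 42335 - (-96 - 32) = 42335 - 1*(-128) = 42335 + 128 = 42463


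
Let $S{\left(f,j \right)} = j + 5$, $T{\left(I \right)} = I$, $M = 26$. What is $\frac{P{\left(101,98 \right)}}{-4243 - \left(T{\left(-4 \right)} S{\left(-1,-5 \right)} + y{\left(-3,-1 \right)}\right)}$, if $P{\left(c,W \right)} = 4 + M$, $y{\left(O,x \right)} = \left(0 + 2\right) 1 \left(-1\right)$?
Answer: $- \frac{30}{4241} \approx -0.0070738$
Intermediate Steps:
$y{\left(O,x \right)} = -2$ ($y{\left(O,x \right)} = 2 \cdot 1 \left(-1\right) = 2 \left(-1\right) = -2$)
$P{\left(c,W \right)} = 30$ ($P{\left(c,W \right)} = 4 + 26 = 30$)
$S{\left(f,j \right)} = 5 + j$
$\frac{P{\left(101,98 \right)}}{-4243 - \left(T{\left(-4 \right)} S{\left(-1,-5 \right)} + y{\left(-3,-1 \right)}\right)} = \frac{30}{-4243 - \left(- 4 \left(5 - 5\right) - 2\right)} = \frac{30}{-4243 - \left(\left(-4\right) 0 - 2\right)} = \frac{30}{-4243 - \left(0 - 2\right)} = \frac{30}{-4243 - -2} = \frac{30}{-4243 + 2} = \frac{30}{-4241} = 30 \left(- \frac{1}{4241}\right) = - \frac{30}{4241}$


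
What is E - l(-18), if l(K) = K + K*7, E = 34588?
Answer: 34732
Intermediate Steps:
l(K) = 8*K (l(K) = K + 7*K = 8*K)
E - l(-18) = 34588 - 8*(-18) = 34588 - 1*(-144) = 34588 + 144 = 34732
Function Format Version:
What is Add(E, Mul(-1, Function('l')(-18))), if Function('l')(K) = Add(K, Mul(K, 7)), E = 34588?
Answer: 34732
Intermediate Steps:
Function('l')(K) = Mul(8, K) (Function('l')(K) = Add(K, Mul(7, K)) = Mul(8, K))
Add(E, Mul(-1, Function('l')(-18))) = Add(34588, Mul(-1, Mul(8, -18))) = Add(34588, Mul(-1, -144)) = Add(34588, 144) = 34732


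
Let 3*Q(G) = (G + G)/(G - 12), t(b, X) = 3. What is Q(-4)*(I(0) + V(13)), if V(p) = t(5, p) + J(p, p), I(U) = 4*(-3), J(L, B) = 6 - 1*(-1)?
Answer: -1/3 ≈ -0.33333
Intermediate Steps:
J(L, B) = 7 (J(L, B) = 6 + 1 = 7)
I(U) = -12
V(p) = 10 (V(p) = 3 + 7 = 10)
Q(G) = 2*G/(3*(-12 + G)) (Q(G) = ((G + G)/(G - 12))/3 = ((2*G)/(-12 + G))/3 = (2*G/(-12 + G))/3 = 2*G/(3*(-12 + G)))
Q(-4)*(I(0) + V(13)) = ((2/3)*(-4)/(-12 - 4))*(-12 + 10) = ((2/3)*(-4)/(-16))*(-2) = ((2/3)*(-4)*(-1/16))*(-2) = (1/6)*(-2) = -1/3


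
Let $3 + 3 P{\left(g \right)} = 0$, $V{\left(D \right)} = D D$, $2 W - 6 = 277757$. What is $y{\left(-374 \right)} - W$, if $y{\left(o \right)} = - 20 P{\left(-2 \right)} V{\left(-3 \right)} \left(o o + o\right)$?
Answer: $\frac{49942957}{2} \approx 2.4971 \cdot 10^{7}$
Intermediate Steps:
$W = \frac{277763}{2}$ ($W = 3 + \frac{1}{2} \cdot 277757 = 3 + \frac{277757}{2} = \frac{277763}{2} \approx 1.3888 \cdot 10^{5}$)
$V{\left(D \right)} = D^{2}$
$P{\left(g \right)} = -1$ ($P{\left(g \right)} = -1 + \frac{1}{3} \cdot 0 = -1 + 0 = -1$)
$y{\left(o \right)} = 180 o + 180 o^{2}$ ($y{\left(o \right)} = - 20 - \left(-3\right)^{2} \left(o o + o\right) = - 20 \left(-1\right) 9 \left(o^{2} + o\right) = - 20 \left(- 9 \left(o + o^{2}\right)\right) = - 20 \left(- 9 o - 9 o^{2}\right) = 180 o + 180 o^{2}$)
$y{\left(-374 \right)} - W = 180 \left(-374\right) \left(1 - 374\right) - \frac{277763}{2} = 180 \left(-374\right) \left(-373\right) - \frac{277763}{2} = 25110360 - \frac{277763}{2} = \frac{49942957}{2}$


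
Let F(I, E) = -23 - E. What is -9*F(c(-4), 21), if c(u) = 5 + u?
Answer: 396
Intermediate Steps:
-9*F(c(-4), 21) = -9*(-23 - 1*21) = -9*(-23 - 21) = -9*(-44) = 396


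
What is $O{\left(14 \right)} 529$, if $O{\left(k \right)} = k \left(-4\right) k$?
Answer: $-414736$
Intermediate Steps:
$O{\left(k \right)} = - 4 k^{2}$ ($O{\left(k \right)} = - 4 k k = - 4 k^{2}$)
$O{\left(14 \right)} 529 = - 4 \cdot 14^{2} \cdot 529 = \left(-4\right) 196 \cdot 529 = \left(-784\right) 529 = -414736$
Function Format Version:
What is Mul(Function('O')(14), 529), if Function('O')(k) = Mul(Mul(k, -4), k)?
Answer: -414736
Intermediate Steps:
Function('O')(k) = Mul(-4, Pow(k, 2)) (Function('O')(k) = Mul(Mul(-4, k), k) = Mul(-4, Pow(k, 2)))
Mul(Function('O')(14), 529) = Mul(Mul(-4, Pow(14, 2)), 529) = Mul(Mul(-4, 196), 529) = Mul(-784, 529) = -414736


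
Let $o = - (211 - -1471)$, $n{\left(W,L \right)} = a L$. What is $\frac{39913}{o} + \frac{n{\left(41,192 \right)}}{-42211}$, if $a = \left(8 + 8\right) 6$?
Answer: $- \frac{1715770267}{70998902} \approx -24.166$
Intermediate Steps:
$a = 96$ ($a = 16 \cdot 6 = 96$)
$n{\left(W,L \right)} = 96 L$
$o = -1682$ ($o = - (211 + 1471) = \left(-1\right) 1682 = -1682$)
$\frac{39913}{o} + \frac{n{\left(41,192 \right)}}{-42211} = \frac{39913}{-1682} + \frac{96 \cdot 192}{-42211} = 39913 \left(- \frac{1}{1682}\right) + 18432 \left(- \frac{1}{42211}\right) = - \frac{39913}{1682} - \frac{18432}{42211} = - \frac{1715770267}{70998902}$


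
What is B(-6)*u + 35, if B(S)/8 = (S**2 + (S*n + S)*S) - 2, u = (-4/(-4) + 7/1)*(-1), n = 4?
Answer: -13661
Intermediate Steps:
u = -8 (u = (-4*(-1/4) + 7*1)*(-1) = (1 + 7)*(-1) = 8*(-1) = -8)
B(S) = -16 + 48*S**2 (B(S) = 8*((S**2 + (S*4 + S)*S) - 2) = 8*((S**2 + (4*S + S)*S) - 2) = 8*((S**2 + (5*S)*S) - 2) = 8*((S**2 + 5*S**2) - 2) = 8*(6*S**2 - 2) = 8*(-2 + 6*S**2) = -16 + 48*S**2)
B(-6)*u + 35 = (-16 + 48*(-6)**2)*(-8) + 35 = (-16 + 48*36)*(-8) + 35 = (-16 + 1728)*(-8) + 35 = 1712*(-8) + 35 = -13696 + 35 = -13661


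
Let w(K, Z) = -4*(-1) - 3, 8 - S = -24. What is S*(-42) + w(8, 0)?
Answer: -1343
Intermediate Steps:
S = 32 (S = 8 - 1*(-24) = 8 + 24 = 32)
w(K, Z) = 1 (w(K, Z) = 4 - 3 = 1)
S*(-42) + w(8, 0) = 32*(-42) + 1 = -1344 + 1 = -1343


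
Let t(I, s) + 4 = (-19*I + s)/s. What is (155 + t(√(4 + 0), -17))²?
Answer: 6874884/289 ≈ 23789.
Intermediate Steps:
t(I, s) = -4 + (s - 19*I)/s (t(I, s) = -4 + (-19*I + s)/s = -4 + (s - 19*I)/s)
(155 + t(√(4 + 0), -17))² = (155 + (-3 - 19*√(4 + 0)/(-17)))² = (155 + (-3 - 19*√4*(-1/17)))² = (155 + (-3 - 19*2*(-1/17)))² = (155 + (-3 + 38/17))² = (155 - 13/17)² = (2622/17)² = 6874884/289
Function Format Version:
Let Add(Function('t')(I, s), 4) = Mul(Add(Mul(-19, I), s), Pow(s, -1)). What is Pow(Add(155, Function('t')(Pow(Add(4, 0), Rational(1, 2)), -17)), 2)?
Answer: Rational(6874884, 289) ≈ 23789.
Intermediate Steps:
Function('t')(I, s) = Add(-4, Mul(Pow(s, -1), Add(s, Mul(-19, I)))) (Function('t')(I, s) = Add(-4, Mul(Add(Mul(-19, I), s), Pow(s, -1))) = Add(-4, Mul(Add(s, Mul(-19, I)), Pow(s, -1))) = Add(-4, Mul(Pow(s, -1), Add(s, Mul(-19, I)))))
Pow(Add(155, Function('t')(Pow(Add(4, 0), Rational(1, 2)), -17)), 2) = Pow(Add(155, Add(-3, Mul(-19, Pow(Add(4, 0), Rational(1, 2)), Pow(-17, -1)))), 2) = Pow(Add(155, Add(-3, Mul(-19, Pow(4, Rational(1, 2)), Rational(-1, 17)))), 2) = Pow(Add(155, Add(-3, Mul(-19, 2, Rational(-1, 17)))), 2) = Pow(Add(155, Add(-3, Rational(38, 17))), 2) = Pow(Add(155, Rational(-13, 17)), 2) = Pow(Rational(2622, 17), 2) = Rational(6874884, 289)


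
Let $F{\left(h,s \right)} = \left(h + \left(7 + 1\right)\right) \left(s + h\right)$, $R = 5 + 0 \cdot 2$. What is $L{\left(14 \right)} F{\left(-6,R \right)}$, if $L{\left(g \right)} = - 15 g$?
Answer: $420$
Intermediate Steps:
$R = 5$ ($R = 5 + 0 = 5$)
$F{\left(h,s \right)} = \left(8 + h\right) \left(h + s\right)$ ($F{\left(h,s \right)} = \left(h + 8\right) \left(h + s\right) = \left(8 + h\right) \left(h + s\right)$)
$L{\left(14 \right)} F{\left(-6,R \right)} = \left(-15\right) 14 \left(\left(-6\right)^{2} + 8 \left(-6\right) + 8 \cdot 5 - 30\right) = - 210 \left(36 - 48 + 40 - 30\right) = \left(-210\right) \left(-2\right) = 420$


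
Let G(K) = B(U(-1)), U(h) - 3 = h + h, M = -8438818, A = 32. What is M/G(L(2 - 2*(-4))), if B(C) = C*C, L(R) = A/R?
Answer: -8438818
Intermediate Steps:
L(R) = 32/R
U(h) = 3 + 2*h (U(h) = 3 + (h + h) = 3 + 2*h)
B(C) = C²
G(K) = 1 (G(K) = (3 + 2*(-1))² = (3 - 2)² = 1² = 1)
M/G(L(2 - 2*(-4))) = -8438818/1 = -8438818*1 = -8438818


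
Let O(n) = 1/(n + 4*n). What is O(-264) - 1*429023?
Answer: -566310361/1320 ≈ -4.2902e+5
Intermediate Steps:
O(n) = 1/(5*n)
O(-264) - 1*429023 = (⅕)/(-264) - 1*429023 = (⅕)*(-1/264) - 429023 = -1/1320 - 429023 = -566310361/1320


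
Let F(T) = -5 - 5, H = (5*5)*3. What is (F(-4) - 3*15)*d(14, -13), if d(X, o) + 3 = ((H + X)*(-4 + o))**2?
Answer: -125904130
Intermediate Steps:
H = 75 (H = 25*3 = 75)
F(T) = -10
d(X, o) = -3 + (-4 + o)**2*(75 + X)**2 (d(X, o) = -3 + ((75 + X)*(-4 + o))**2 = -3 + ((-4 + o)*(75 + X))**2 = -3 + (-4 + o)**2*(75 + X)**2)
(F(-4) - 3*15)*d(14, -13) = (-10 - 3*15)*(-3 + (-4 - 13)**2*(75 + 14)**2) = (-10 - 45)*(-3 + (-17)**2*89**2) = -55*(-3 + 289*7921) = -55*(-3 + 2289169) = -55*2289166 = -125904130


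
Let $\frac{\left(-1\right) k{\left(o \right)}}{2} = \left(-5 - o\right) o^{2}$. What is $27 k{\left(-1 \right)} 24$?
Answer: $5184$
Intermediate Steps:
$k{\left(o \right)} = - 2 o^{2} \left(-5 - o\right)$ ($k{\left(o \right)} = - 2 \left(-5 - o\right) o^{2} = - 2 o^{2} \left(-5 - o\right)$)
$27 k{\left(-1 \right)} 24 = 27 \cdot 2 \left(-1\right)^{2} \left(5 - 1\right) 24 = 27 \cdot 2 \cdot 1 \cdot 4 \cdot 24 = 27 \cdot 8 \cdot 24 = 216 \cdot 24 = 5184$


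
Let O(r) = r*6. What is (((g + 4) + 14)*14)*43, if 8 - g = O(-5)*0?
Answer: 15652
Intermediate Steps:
O(r) = 6*r
g = 8 (g = 8 - 6*(-5)*0 = 8 - (-30)*0 = 8 - 1*0 = 8 + 0 = 8)
(((g + 4) + 14)*14)*43 = (((8 + 4) + 14)*14)*43 = ((12 + 14)*14)*43 = (26*14)*43 = 364*43 = 15652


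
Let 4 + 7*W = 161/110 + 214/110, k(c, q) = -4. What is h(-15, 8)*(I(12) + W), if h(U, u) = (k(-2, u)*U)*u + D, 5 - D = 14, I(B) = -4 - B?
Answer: -1166667/154 ≈ -7575.8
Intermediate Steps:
W = -13/154 (W = -4/7 + (161/110 + 214/110)/7 = -4/7 + (161*(1/110) + 214*(1/110))/7 = -4/7 + (161/110 + 107/55)/7 = -4/7 + (1/7)*(75/22) = -4/7 + 75/154 = -13/154 ≈ -0.084416)
D = -9 (D = 5 - 1*14 = 5 - 14 = -9)
h(U, u) = -9 - 4*U*u (h(U, u) = (-4*U)*u - 9 = -4*U*u - 9 = -9 - 4*U*u)
h(-15, 8)*(I(12) + W) = (-9 - 4*(-15)*8)*((-4 - 1*12) - 13/154) = (-9 + 480)*((-4 - 12) - 13/154) = 471*(-16 - 13/154) = 471*(-2477/154) = -1166667/154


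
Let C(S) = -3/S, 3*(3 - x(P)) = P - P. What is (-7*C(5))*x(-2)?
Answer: 63/5 ≈ 12.600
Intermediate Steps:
x(P) = 3 (x(P) = 3 - (P - P)/3 = 3 - 1/3*0 = 3 + 0 = 3)
(-7*C(5))*x(-2) = -(-21)/5*3 = -7*(-3/5)*3 = (21/5)*3 = 63/5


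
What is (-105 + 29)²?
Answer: 5776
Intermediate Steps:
(-105 + 29)² = (-76)² = 5776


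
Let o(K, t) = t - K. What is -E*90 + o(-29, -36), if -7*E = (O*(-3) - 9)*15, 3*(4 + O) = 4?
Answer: -1399/7 ≈ -199.86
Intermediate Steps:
O = -8/3 (O = -4 + (1/3)*4 = -4 + 4/3 = -8/3 ≈ -2.6667)
E = 15/7 (E = -(-8/3*(-3) - 9)*15/7 = -(8 - 9)*15/7 = -(-1)*15/7 = -1/7*(-15) = 15/7 ≈ 2.1429)
-E*90 + o(-29, -36) = -1*15/7*90 + (-36 - 1*(-29)) = -15/7*90 + (-36 + 29) = -1350/7 - 7 = -1399/7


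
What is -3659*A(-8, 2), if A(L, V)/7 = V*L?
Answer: 409808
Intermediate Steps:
A(L, V) = 7*L*V (A(L, V) = 7*(V*L) = 7*(L*V) = 7*L*V)
-3659*A(-8, 2) = -25613*(-8)*2 = -3659*(-112) = 409808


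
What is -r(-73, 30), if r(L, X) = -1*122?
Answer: 122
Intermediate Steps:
r(L, X) = -122
-r(-73, 30) = -1*(-122) = 122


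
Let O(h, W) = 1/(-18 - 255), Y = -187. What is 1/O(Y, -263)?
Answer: -273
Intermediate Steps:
O(h, W) = -1/273 (O(h, W) = 1/(-273) = -1/273)
1/O(Y, -263) = 1/(-1/273) = -273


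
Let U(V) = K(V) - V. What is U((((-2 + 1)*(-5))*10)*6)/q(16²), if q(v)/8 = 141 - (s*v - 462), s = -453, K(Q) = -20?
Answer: -40/116571 ≈ -0.00034314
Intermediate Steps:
U(V) = -20 - V
q(v) = 4824 + 3624*v (q(v) = 8*(141 - (-453*v - 462)) = 8*(141 - (-462 - 453*v)) = 8*(141 + (462 + 453*v)) = 8*(603 + 453*v) = 4824 + 3624*v)
U((((-2 + 1)*(-5))*10)*6)/q(16²) = (-20 - ((-2 + 1)*(-5))*10*6)/(4824 + 3624*16²) = (-20 - -1*(-5)*10*6)/(4824 + 3624*256) = (-20 - 5*10*6)/(4824 + 927744) = (-20 - 50*6)/932568 = (-20 - 1*300)*(1/932568) = (-20 - 300)*(1/932568) = -320*1/932568 = -40/116571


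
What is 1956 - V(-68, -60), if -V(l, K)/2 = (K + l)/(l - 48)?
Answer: 56788/29 ≈ 1958.2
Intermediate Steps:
V(l, K) = -2*(K + l)/(-48 + l) (V(l, K) = -2*(K + l)/(l - 48) = -2*(K + l)/(-48 + l))
1956 - V(-68, -60) = 1956 - 2*(-1*(-60) - 1*(-68))/(-48 - 68) = 1956 - 2*(60 + 68)/(-116) = 1956 - 2*(-1)*128/116 = 1956 - 1*(-64/29) = 1956 + 64/29 = 56788/29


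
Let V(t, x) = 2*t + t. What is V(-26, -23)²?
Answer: 6084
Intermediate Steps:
V(t, x) = 3*t
V(-26, -23)² = (3*(-26))² = (-78)² = 6084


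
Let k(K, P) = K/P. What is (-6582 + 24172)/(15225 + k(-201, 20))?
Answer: 351800/304299 ≈ 1.1561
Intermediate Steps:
(-6582 + 24172)/(15225 + k(-201, 20)) = (-6582 + 24172)/(15225 - 201/20) = 17590/(15225 - 201*1/20) = 17590/(15225 - 201/20) = 17590/(304299/20) = 17590*(20/304299) = 351800/304299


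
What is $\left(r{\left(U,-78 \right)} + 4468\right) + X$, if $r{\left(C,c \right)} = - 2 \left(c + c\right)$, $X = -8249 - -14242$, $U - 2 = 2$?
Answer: $10773$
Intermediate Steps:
$U = 4$ ($U = 2 + 2 = 4$)
$X = 5993$ ($X = -8249 + 14242 = 5993$)
$r{\left(C,c \right)} = - 4 c$ ($r{\left(C,c \right)} = - 2 \cdot 2 c = - 4 c$)
$\left(r{\left(U,-78 \right)} + 4468\right) + X = \left(\left(-4\right) \left(-78\right) + 4468\right) + 5993 = \left(312 + 4468\right) + 5993 = 4780 + 5993 = 10773$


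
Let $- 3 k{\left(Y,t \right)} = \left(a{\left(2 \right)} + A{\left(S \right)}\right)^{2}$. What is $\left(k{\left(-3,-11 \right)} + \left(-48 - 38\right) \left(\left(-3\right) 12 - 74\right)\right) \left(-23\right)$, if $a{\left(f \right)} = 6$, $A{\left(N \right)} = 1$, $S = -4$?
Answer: $- \frac{651613}{3} \approx -2.172 \cdot 10^{5}$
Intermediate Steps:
$k{\left(Y,t \right)} = - \frac{49}{3}$ ($k{\left(Y,t \right)} = - \frac{\left(6 + 1\right)^{2}}{3} = - \frac{7^{2}}{3} = \left(- \frac{1}{3}\right) 49 = - \frac{49}{3}$)
$\left(k{\left(-3,-11 \right)} + \left(-48 - 38\right) \left(\left(-3\right) 12 - 74\right)\right) \left(-23\right) = \left(- \frac{49}{3} + \left(-48 - 38\right) \left(\left(-3\right) 12 - 74\right)\right) \left(-23\right) = \left(- \frac{49}{3} - 86 \left(-36 - 74\right)\right) \left(-23\right) = \left(- \frac{49}{3} - -9460\right) \left(-23\right) = \left(- \frac{49}{3} + 9460\right) \left(-23\right) = \frac{28331}{3} \left(-23\right) = - \frac{651613}{3}$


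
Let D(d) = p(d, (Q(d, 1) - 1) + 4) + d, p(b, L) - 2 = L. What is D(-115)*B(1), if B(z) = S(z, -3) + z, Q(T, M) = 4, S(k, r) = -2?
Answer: 106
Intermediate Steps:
p(b, L) = 2 + L
B(z) = -2 + z
D(d) = 9 + d (D(d) = (2 + ((4 - 1) + 4)) + d = (2 + (3 + 4)) + d = (2 + 7) + d = 9 + d)
D(-115)*B(1) = (9 - 115)*(-2 + 1) = -106*(-1) = 106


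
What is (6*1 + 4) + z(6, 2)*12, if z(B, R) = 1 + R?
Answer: 46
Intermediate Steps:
(6*1 + 4) + z(6, 2)*12 = (6*1 + 4) + (1 + 2)*12 = (6 + 4) + 3*12 = 10 + 36 = 46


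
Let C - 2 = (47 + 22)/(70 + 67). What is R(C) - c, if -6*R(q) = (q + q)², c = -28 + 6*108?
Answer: -35145638/56307 ≈ -624.18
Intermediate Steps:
C = 343/137 (C = 2 + (47 + 22)/(70 + 67) = 2 + 69/137 = 343/137 ≈ 2.5037)
c = 620 (c = -28 + 648 = 620)
R(q) = -2*q²/3 (R(q) = -(q + q)²/6 = -4*q²/6 = -2*q²/3)
R(C) - c = -2*(343/137)²/3 - 1*620 = -⅔*117649/18769 - 620 = -235298/56307 - 620 = -35145638/56307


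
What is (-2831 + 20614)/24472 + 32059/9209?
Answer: 948311495/225362648 ≈ 4.2079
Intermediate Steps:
(-2831 + 20614)/24472 + 32059/9209 = 17783*(1/24472) + 32059*(1/9209) = 17783/24472 + 32059/9209 = 948311495/225362648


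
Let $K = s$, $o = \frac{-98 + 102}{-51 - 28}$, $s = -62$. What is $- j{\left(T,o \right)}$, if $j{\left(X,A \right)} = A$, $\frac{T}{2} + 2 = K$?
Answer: $\frac{4}{79} \approx 0.050633$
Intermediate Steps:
$o = - \frac{4}{79}$ ($o = \frac{4}{-79} = 4 \left(- \frac{1}{79}\right) = - \frac{4}{79} \approx -0.050633$)
$K = -62$
$T = -128$ ($T = -4 + 2 \left(-62\right) = -4 - 124 = -128$)
$- j{\left(T,o \right)} = \left(-1\right) \left(- \frac{4}{79}\right) = \frac{4}{79}$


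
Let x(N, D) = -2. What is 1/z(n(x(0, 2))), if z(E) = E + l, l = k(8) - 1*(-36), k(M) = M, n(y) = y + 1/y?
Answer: 2/83 ≈ 0.024096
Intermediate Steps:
l = 44 (l = 8 - 1*(-36) = 8 + 36 = 44)
z(E) = 44 + E (z(E) = E + 44 = 44 + E)
1/z(n(x(0, 2))) = 1/(44 + (-2 + 1/(-2))) = 1/(44 + (-2 - ½)) = 1/(44 - 5/2) = 1/(83/2) = 2/83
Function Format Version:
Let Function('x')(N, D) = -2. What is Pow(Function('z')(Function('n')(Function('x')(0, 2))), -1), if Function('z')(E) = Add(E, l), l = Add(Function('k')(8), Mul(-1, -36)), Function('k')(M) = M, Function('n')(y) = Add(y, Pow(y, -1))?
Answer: Rational(2, 83) ≈ 0.024096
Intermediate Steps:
l = 44 (l = Add(8, Mul(-1, -36)) = Add(8, 36) = 44)
Function('z')(E) = Add(44, E) (Function('z')(E) = Add(E, 44) = Add(44, E))
Pow(Function('z')(Function('n')(Function('x')(0, 2))), -1) = Pow(Add(44, Add(-2, Pow(-2, -1))), -1) = Pow(Add(44, Add(-2, Rational(-1, 2))), -1) = Pow(Add(44, Rational(-5, 2)), -1) = Pow(Rational(83, 2), -1) = Rational(2, 83)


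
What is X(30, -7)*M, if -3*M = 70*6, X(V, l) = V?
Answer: -4200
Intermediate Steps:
M = -140 (M = -70*6/3 = -⅓*420 = -140)
X(30, -7)*M = 30*(-140) = -4200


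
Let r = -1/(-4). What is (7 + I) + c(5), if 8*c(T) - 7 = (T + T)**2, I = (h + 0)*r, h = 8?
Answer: 179/8 ≈ 22.375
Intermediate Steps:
r = 1/4 (r = -1*(-1/4) = 1/4 ≈ 0.25000)
I = 2 (I = (8 + 0)*(1/4) = 8*(1/4) = 2)
c(T) = 7/8 + T**2/2 (c(T) = 7/8 + (T + T)**2/8 = 7/8 + (2*T)**2/8 = 7/8 + (4*T**2)/8 = 7/8 + T**2/2)
(7 + I) + c(5) = (7 + 2) + (7/8 + (1/2)*5**2) = 9 + (7/8 + (1/2)*25) = 9 + (7/8 + 25/2) = 9 + 107/8 = 179/8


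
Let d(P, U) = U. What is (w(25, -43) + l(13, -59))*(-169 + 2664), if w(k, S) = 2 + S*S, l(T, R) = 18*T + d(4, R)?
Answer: 5054870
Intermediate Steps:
l(T, R) = R + 18*T (l(T, R) = 18*T + R = R + 18*T)
w(k, S) = 2 + S²
(w(25, -43) + l(13, -59))*(-169 + 2664) = ((2 + (-43)²) + (-59 + 18*13))*(-169 + 2664) = ((2 + 1849) + (-59 + 234))*2495 = (1851 + 175)*2495 = 2026*2495 = 5054870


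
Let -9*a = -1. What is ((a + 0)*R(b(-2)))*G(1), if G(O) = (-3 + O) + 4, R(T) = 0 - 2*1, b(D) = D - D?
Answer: -4/9 ≈ -0.44444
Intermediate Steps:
b(D) = 0
R(T) = -2 (R(T) = 0 - 2 = -2)
G(O) = 1 + O
a = ⅑ (a = -⅑*(-1) = ⅑ ≈ 0.11111)
((a + 0)*R(b(-2)))*G(1) = ((⅑ + 0)*(-2))*(1 + 1) = ((⅑)*(-2))*2 = -2/9*2 = -4/9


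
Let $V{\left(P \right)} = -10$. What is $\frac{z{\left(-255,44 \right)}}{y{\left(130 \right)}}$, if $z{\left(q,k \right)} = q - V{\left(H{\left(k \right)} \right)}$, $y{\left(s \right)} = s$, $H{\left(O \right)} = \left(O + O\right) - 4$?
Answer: $- \frac{49}{26} \approx -1.8846$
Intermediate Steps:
$H{\left(O \right)} = -4 + 2 O$ ($H{\left(O \right)} = 2 O - 4 = -4 + 2 O$)
$z{\left(q,k \right)} = 10 + q$ ($z{\left(q,k \right)} = q - -10 = q + 10 = 10 + q$)
$\frac{z{\left(-255,44 \right)}}{y{\left(130 \right)}} = \frac{10 - 255}{130} = \left(-245\right) \frac{1}{130} = - \frac{49}{26}$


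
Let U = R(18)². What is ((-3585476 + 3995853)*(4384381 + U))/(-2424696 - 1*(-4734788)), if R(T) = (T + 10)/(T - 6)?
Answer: 8096631101603/10395414 ≈ 7.7887e+5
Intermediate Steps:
R(T) = (10 + T)/(-6 + T)
U = 49/9 (U = ((10 + 18)/(-6 + 18))² = (28/12)² = ((1/12)*28)² = (7/3)² = 49/9 ≈ 5.4444)
((-3585476 + 3995853)*(4384381 + U))/(-2424696 - 1*(-4734788)) = ((-3585476 + 3995853)*(4384381 + 49/9))/(-2424696 - 1*(-4734788)) = (410377*(39459478/9))/(-2424696 + 4734788) = (16193262203206/9)/2310092 = (16193262203206/9)*(1/2310092) = 8096631101603/10395414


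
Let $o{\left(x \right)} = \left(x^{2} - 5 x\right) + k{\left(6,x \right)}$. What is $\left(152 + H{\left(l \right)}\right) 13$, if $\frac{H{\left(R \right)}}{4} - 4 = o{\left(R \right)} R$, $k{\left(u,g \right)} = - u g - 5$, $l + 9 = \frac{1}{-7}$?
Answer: $- \frac{28467400}{343} \approx -82995.0$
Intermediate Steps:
$l = - \frac{64}{7}$ ($l = -9 + \frac{1}{-7} = -9 - \frac{1}{7} = - \frac{64}{7} \approx -9.1429$)
$k{\left(u,g \right)} = -5 - g u$ ($k{\left(u,g \right)} = - g u - 5 = -5 - g u$)
$o{\left(x \right)} = -5 + x^{2} - 11 x$ ($o{\left(x \right)} = \left(x^{2} - 5 x\right) - \left(5 + x 6\right) = \left(x^{2} - 5 x\right) - \left(5 + 6 x\right) = -5 + x^{2} - 11 x$)
$H{\left(R \right)} = 16 + 4 R \left(-5 + R^{2} - 11 R\right)$ ($H{\left(R \right)} = 16 + 4 \left(-5 + R^{2} - 11 R\right) R = 16 + 4 R \left(-5 + R^{2} - 11 R\right)$)
$\left(152 + H{\left(l \right)}\right) 13 = \left(152 + \left(16 - - \frac{256 \left(5 - \left(- \frac{64}{7}\right)^{2} + 11 \left(- \frac{64}{7}\right)\right)}{7}\right)\right) 13 = \left(152 + \left(16 - - \frac{256 \left(5 - \frac{4096}{49} - \frac{704}{7}\right)}{7}\right)\right) 13 = \left(152 + \left(16 - \left(- \frac{256}{7}\right) \left(- \frac{8779}{49}\right)\right)\right) 13 = \left(152 + \left(16 - \frac{2247424}{343}\right)\right) 13 = \left(152 - \frac{2241936}{343}\right) 13 = \left(- \frac{2189800}{343}\right) 13 = - \frac{28467400}{343}$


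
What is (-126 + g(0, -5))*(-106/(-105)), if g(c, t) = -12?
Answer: -4876/35 ≈ -139.31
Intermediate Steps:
(-126 + g(0, -5))*(-106/(-105)) = (-126 - 12)*(-106/(-105)) = -(-14628)*(-1)/105 = -138*106/105 = -4876/35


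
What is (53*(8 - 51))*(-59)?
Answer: 134461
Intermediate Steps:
(53*(8 - 51))*(-59) = (53*(-43))*(-59) = -2279*(-59) = 134461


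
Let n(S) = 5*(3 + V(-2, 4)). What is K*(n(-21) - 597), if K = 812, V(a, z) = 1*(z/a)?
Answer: -480704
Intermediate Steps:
V(a, z) = z/a
n(S) = 5 (n(S) = 5*(3 + 4/(-2)) = 5*(3 + 4*(-½)) = 5*(3 - 2) = 5*1 = 5)
K*(n(-21) - 597) = 812*(5 - 597) = 812*(-592) = -480704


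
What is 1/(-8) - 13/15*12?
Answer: -421/40 ≈ -10.525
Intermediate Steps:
1/(-8) - 13/15*12 = -1/8 - 13*1/15*12 = -1/8 - 13/15*12 = -1/8 - 52/5 = -421/40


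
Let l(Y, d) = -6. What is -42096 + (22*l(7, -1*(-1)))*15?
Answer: -44076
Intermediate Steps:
-42096 + (22*l(7, -1*(-1)))*15 = -42096 + (22*(-6))*15 = -42096 - 132*15 = -42096 - 1980 = -44076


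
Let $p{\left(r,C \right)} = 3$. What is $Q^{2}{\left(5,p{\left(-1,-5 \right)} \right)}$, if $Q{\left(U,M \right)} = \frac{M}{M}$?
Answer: $1$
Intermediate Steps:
$Q{\left(U,M \right)} = 1$
$Q^{2}{\left(5,p{\left(-1,-5 \right)} \right)} = 1^{2} = 1$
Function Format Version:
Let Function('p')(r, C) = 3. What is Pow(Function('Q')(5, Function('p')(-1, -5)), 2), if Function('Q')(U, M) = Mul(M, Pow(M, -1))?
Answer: 1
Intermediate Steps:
Function('Q')(U, M) = 1
Pow(Function('Q')(5, Function('p')(-1, -5)), 2) = Pow(1, 2) = 1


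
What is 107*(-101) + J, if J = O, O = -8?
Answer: -10815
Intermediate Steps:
J = -8
107*(-101) + J = 107*(-101) - 8 = -10807 - 8 = -10815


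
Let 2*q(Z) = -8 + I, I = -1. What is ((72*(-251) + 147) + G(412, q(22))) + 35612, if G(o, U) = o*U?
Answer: 15833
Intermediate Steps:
q(Z) = -9/2 (q(Z) = (-8 - 1)/2 = (½)*(-9) = -9/2)
G(o, U) = U*o
((72*(-251) + 147) + G(412, q(22))) + 35612 = ((72*(-251) + 147) - 9/2*412) + 35612 = ((-18072 + 147) - 1854) + 35612 = (-17925 - 1854) + 35612 = -19779 + 35612 = 15833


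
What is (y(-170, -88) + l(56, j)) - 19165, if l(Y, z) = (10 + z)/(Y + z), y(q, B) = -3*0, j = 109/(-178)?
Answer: -188946064/9859 ≈ -19165.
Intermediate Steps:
j = -109/178 (j = 109*(-1/178) = -109/178 ≈ -0.61236)
y(q, B) = 0
l(Y, z) = (10 + z)/(Y + z)
(y(-170, -88) + l(56, j)) - 19165 = (0 + (10 - 109/178)/(56 - 109/178)) - 19165 = (0 + (1671/178)/(9859/178)) - 19165 = (0 + (178/9859)*(1671/178)) - 19165 = (0 + 1671/9859) - 19165 = 1671/9859 - 19165 = -188946064/9859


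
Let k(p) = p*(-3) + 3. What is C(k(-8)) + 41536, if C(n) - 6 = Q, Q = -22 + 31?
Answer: 41551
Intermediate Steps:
Q = 9
k(p) = 3 - 3*p (k(p) = -3*p + 3 = 3 - 3*p)
C(n) = 15 (C(n) = 6 + 9 = 15)
C(k(-8)) + 41536 = 15 + 41536 = 41551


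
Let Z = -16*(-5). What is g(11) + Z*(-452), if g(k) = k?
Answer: -36149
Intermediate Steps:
Z = 80
g(11) + Z*(-452) = 11 + 80*(-452) = 11 - 36160 = -36149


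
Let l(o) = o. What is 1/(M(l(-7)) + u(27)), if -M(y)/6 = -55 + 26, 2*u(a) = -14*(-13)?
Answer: 1/265 ≈ 0.0037736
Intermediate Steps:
u(a) = 91 (u(a) = (-14*(-13))/2 = (1/2)*182 = 91)
M(y) = 174 (M(y) = -6*(-55 + 26) = -6*(-29) = 174)
1/(M(l(-7)) + u(27)) = 1/(174 + 91) = 1/265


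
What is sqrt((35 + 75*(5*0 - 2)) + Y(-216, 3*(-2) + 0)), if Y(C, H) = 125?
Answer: sqrt(10) ≈ 3.1623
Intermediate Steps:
sqrt((35 + 75*(5*0 - 2)) + Y(-216, 3*(-2) + 0)) = sqrt((35 + 75*(5*0 - 2)) + 125) = sqrt((35 + 75*(0 - 2)) + 125) = sqrt((35 + 75*(-2)) + 125) = sqrt((35 - 150) + 125) = sqrt(-115 + 125) = sqrt(10)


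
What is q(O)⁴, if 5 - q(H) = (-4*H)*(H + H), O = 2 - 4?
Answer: 1874161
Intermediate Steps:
O = -2
q(H) = 5 + 8*H² (q(H) = 5 - (-4*H)*(H + H) = 5 - (-4*H)*2*H = 5 - (-8)*H² = 5 + 8*H²)
q(O)⁴ = (5 + 8*(-2)²)⁴ = (5 + 8*4)⁴ = (5 + 32)⁴ = 37⁴ = 1874161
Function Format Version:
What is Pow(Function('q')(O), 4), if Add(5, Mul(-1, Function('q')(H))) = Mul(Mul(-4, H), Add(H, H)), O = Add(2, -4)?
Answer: 1874161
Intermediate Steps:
O = -2
Function('q')(H) = Add(5, Mul(8, Pow(H, 2))) (Function('q')(H) = Add(5, Mul(-1, Mul(Mul(-4, H), Add(H, H)))) = Add(5, Mul(-1, Mul(Mul(-4, H), Mul(2, H)))) = Add(5, Mul(-1, Mul(-8, Pow(H, 2)))) = Add(5, Mul(8, Pow(H, 2))))
Pow(Function('q')(O), 4) = Pow(Add(5, Mul(8, Pow(-2, 2))), 4) = Pow(Add(5, Mul(8, 4)), 4) = Pow(Add(5, 32), 4) = Pow(37, 4) = 1874161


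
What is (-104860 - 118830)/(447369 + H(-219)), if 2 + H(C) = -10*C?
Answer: -223690/449557 ≈ -0.49758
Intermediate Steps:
H(C) = -2 - 10*C
(-104860 - 118830)/(447369 + H(-219)) = (-104860 - 118830)/(447369 + (-2 - 10*(-219))) = -223690/(447369 + (-2 + 2190)) = -223690/(447369 + 2188) = -223690/449557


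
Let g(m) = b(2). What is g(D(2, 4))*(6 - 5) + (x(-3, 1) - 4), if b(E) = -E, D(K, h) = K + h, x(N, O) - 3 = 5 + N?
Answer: -1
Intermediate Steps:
x(N, O) = 8 + N (x(N, O) = 3 + (5 + N) = 8 + N)
g(m) = -2 (g(m) = -1*2 = -2)
g(D(2, 4))*(6 - 5) + (x(-3, 1) - 4) = -2*(6 - 5) + ((8 - 3) - 4) = -2*1 + (5 - 4) = -2 + 1 = -1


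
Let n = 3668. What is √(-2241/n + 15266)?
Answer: √51345990899/1834 ≈ 123.55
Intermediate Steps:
√(-2241/n + 15266) = √(-2241/3668 + 15266) = √(55993447/3668) = √51345990899/1834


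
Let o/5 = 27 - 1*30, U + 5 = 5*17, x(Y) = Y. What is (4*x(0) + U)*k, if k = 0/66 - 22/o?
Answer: 352/3 ≈ 117.33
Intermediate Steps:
U = 80 (U = -5 + 5*17 = -5 + 85 = 80)
o = -15 (o = 5*(27 - 1*30) = 5*(27 - 30) = 5*(-3) = -15)
k = 22/15 (k = 0/66 - 22/(-15) = 0*(1/66) - 22*(-1/15) = 0 + 22/15 = 22/15 ≈ 1.4667)
(4*x(0) + U)*k = (4*0 + 80)*(22/15) = (0 + 80)*(22/15) = 80*(22/15) = 352/3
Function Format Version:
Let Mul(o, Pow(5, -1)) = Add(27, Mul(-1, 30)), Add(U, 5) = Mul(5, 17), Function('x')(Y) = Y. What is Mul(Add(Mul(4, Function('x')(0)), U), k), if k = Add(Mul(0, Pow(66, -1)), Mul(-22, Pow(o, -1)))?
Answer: Rational(352, 3) ≈ 117.33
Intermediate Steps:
U = 80 (U = Add(-5, Mul(5, 17)) = Add(-5, 85) = 80)
o = -15 (o = Mul(5, Add(27, Mul(-1, 30))) = Mul(5, Add(27, -30)) = Mul(5, -3) = -15)
k = Rational(22, 15) (k = Add(Mul(0, Pow(66, -1)), Mul(-22, Pow(-15, -1))) = Add(Mul(0, Rational(1, 66)), Mul(-22, Rational(-1, 15))) = Add(0, Rational(22, 15)) = Rational(22, 15) ≈ 1.4667)
Mul(Add(Mul(4, Function('x')(0)), U), k) = Mul(Add(Mul(4, 0), 80), Rational(22, 15)) = Mul(Add(0, 80), Rational(22, 15)) = Mul(80, Rational(22, 15)) = Rational(352, 3)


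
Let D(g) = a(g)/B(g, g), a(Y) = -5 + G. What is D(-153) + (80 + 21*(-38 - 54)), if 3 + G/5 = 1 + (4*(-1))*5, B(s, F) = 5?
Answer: -1875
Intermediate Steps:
G = -110 (G = -15 + 5*(1 + (4*(-1))*5) = -15 + 5*(1 - 4*5) = -15 + 5*(1 - 20) = -15 + 5*(-19) = -15 - 95 = -110)
a(Y) = -115 (a(Y) = -5 - 110 = -115)
D(g) = -23 (D(g) = -115/5 = -115*1/5 = -23)
D(-153) + (80 + 21*(-38 - 54)) = -23 + (80 + 21*(-38 - 54)) = -23 + (80 + 21*(-92)) = -23 + (80 - 1932) = -23 - 1852 = -1875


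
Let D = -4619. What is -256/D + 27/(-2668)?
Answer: 558295/12323492 ≈ 0.045303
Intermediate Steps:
-256/D + 27/(-2668) = -256/(-4619) + 27/(-2668) = -256*(-1/4619) + 27*(-1/2668) = 256/4619 - 27/2668 = 558295/12323492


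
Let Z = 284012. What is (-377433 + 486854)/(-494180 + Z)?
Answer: -109421/210168 ≈ -0.52064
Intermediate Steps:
(-377433 + 486854)/(-494180 + Z) = (-377433 + 486854)/(-494180 + 284012) = 109421/(-210168) = 109421*(-1/210168) = -109421/210168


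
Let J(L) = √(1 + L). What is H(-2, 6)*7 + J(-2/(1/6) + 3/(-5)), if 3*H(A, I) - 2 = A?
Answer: I*√290/5 ≈ 3.4059*I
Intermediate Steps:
H(A, I) = ⅔ + A/3
H(-2, 6)*7 + J(-2/(1/6) + 3/(-5)) = (⅔ + (⅓)*(-2))*7 + √(1 + (-2/(1/6) + 3/(-5))) = (⅔ - ⅔)*7 + √(1 + (-2/⅙ + 3*(-⅕))) = 0*7 + √(1 + (-2*6 - ⅗)) = 0 + √(1 + (-12 - ⅗)) = 0 + √(1 - 63/5) = 0 + √(-58/5) = 0 + I*√290/5 = I*√290/5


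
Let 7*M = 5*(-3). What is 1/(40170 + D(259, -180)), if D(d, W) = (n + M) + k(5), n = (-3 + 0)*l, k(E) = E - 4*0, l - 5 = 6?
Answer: 7/280979 ≈ 2.4913e-5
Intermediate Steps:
l = 11 (l = 5 + 6 = 11)
M = -15/7 (M = (5*(-3))/7 = (⅐)*(-15) = -15/7 ≈ -2.1429)
k(E) = E (k(E) = E + 0 = E)
n = -33 (n = (-3 + 0)*11 = -3*11 = -33)
D(d, W) = -211/7 (D(d, W) = (-33 - 15/7) + 5 = -246/7 + 5 = -211/7)
1/(40170 + D(259, -180)) = 1/(40170 - 211/7) = 1/(280979/7) = 7/280979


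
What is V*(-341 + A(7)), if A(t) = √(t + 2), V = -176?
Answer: 59488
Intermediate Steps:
A(t) = √(2 + t)
V*(-341 + A(7)) = -176*(-341 + √(2 + 7)) = -176*(-341 + √9) = -176*(-341 + 3) = -176*(-338) = 59488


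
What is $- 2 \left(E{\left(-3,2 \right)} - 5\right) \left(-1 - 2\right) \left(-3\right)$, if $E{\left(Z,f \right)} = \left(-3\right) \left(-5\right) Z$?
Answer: $900$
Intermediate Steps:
$E{\left(Z,f \right)} = 15 Z$
$- 2 \left(E{\left(-3,2 \right)} - 5\right) \left(-1 - 2\right) \left(-3\right) = - 2 \left(15 \left(-3\right) - 5\right) \left(-1 - 2\right) \left(-3\right) = - 2 \left(-45 - 5\right) \left(-3\right) \left(-3\right) = - 2 \left(\left(-50\right) \left(-3\right)\right) \left(-3\right) = \left(-2\right) 150 \left(-3\right) = \left(-300\right) \left(-3\right) = 900$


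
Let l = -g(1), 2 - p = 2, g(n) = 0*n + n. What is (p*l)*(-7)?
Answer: 0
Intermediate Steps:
g(n) = n (g(n) = 0 + n = n)
p = 0 (p = 2 - 1*2 = 2 - 2 = 0)
l = -1 (l = -1*1 = -1)
(p*l)*(-7) = (0*(-1))*(-7) = 0*(-7) = 0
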